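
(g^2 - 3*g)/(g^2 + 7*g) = (g - 3)/(g + 7)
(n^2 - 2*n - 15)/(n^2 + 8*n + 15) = (n - 5)/(n + 5)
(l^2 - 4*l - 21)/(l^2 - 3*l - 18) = (l - 7)/(l - 6)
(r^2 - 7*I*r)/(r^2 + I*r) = (r - 7*I)/(r + I)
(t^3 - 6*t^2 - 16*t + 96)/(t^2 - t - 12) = (t^2 - 2*t - 24)/(t + 3)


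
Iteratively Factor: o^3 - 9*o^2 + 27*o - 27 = (o - 3)*(o^2 - 6*o + 9) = (o - 3)^2*(o - 3)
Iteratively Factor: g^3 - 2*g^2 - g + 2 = (g - 1)*(g^2 - g - 2) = (g - 2)*(g - 1)*(g + 1)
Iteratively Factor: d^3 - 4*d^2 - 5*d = (d - 5)*(d^2 + d) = d*(d - 5)*(d + 1)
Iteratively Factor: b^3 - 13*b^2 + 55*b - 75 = (b - 3)*(b^2 - 10*b + 25) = (b - 5)*(b - 3)*(b - 5)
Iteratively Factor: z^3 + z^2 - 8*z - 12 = (z + 2)*(z^2 - z - 6) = (z - 3)*(z + 2)*(z + 2)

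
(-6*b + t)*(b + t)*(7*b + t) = -42*b^3 - 41*b^2*t + 2*b*t^2 + t^3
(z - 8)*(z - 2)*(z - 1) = z^3 - 11*z^2 + 26*z - 16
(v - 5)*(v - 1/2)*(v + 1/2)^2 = v^4 - 9*v^3/2 - 11*v^2/4 + 9*v/8 + 5/8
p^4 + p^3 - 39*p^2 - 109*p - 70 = (p - 7)*(p + 1)*(p + 2)*(p + 5)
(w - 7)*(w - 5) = w^2 - 12*w + 35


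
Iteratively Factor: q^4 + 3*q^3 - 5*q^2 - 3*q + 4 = (q + 4)*(q^3 - q^2 - q + 1) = (q - 1)*(q + 4)*(q^2 - 1) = (q - 1)*(q + 1)*(q + 4)*(q - 1)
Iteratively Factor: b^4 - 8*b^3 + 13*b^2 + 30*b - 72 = (b - 4)*(b^3 - 4*b^2 - 3*b + 18) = (b - 4)*(b + 2)*(b^2 - 6*b + 9) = (b - 4)*(b - 3)*(b + 2)*(b - 3)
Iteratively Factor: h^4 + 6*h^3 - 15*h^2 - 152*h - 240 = (h + 4)*(h^3 + 2*h^2 - 23*h - 60) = (h + 3)*(h + 4)*(h^2 - h - 20) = (h + 3)*(h + 4)^2*(h - 5)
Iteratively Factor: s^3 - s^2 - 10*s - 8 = (s + 1)*(s^2 - 2*s - 8) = (s + 1)*(s + 2)*(s - 4)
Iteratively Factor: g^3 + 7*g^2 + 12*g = (g + 3)*(g^2 + 4*g) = (g + 3)*(g + 4)*(g)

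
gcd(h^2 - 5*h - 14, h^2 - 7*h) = h - 7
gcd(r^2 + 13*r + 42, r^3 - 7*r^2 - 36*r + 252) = r + 6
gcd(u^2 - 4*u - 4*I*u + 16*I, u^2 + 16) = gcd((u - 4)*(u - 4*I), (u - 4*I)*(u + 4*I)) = u - 4*I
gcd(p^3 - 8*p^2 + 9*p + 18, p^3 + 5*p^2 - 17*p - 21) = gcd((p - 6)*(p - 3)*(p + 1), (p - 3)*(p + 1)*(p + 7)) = p^2 - 2*p - 3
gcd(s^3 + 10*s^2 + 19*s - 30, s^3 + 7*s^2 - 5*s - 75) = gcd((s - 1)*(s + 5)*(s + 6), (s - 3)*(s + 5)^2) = s + 5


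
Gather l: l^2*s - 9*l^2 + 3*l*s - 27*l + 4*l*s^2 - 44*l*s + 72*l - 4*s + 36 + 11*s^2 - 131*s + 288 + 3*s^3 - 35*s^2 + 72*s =l^2*(s - 9) + l*(4*s^2 - 41*s + 45) + 3*s^3 - 24*s^2 - 63*s + 324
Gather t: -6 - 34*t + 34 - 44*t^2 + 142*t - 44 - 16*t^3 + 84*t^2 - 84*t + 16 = -16*t^3 + 40*t^2 + 24*t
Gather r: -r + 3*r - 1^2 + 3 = 2*r + 2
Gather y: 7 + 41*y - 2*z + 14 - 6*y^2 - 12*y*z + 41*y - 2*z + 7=-6*y^2 + y*(82 - 12*z) - 4*z + 28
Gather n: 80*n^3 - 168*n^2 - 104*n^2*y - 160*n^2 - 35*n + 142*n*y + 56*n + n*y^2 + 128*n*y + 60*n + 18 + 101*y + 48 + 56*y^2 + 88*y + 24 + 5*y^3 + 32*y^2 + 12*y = 80*n^3 + n^2*(-104*y - 328) + n*(y^2 + 270*y + 81) + 5*y^3 + 88*y^2 + 201*y + 90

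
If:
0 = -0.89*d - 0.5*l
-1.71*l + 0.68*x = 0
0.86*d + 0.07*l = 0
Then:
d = 0.00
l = 0.00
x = 0.00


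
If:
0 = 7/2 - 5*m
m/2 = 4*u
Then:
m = 7/10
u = 7/80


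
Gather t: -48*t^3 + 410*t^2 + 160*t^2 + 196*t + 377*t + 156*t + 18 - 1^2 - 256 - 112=-48*t^3 + 570*t^2 + 729*t - 351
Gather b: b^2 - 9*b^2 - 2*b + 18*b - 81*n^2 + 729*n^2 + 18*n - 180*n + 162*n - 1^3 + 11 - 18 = -8*b^2 + 16*b + 648*n^2 - 8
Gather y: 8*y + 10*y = 18*y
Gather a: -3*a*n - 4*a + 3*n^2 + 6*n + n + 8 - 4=a*(-3*n - 4) + 3*n^2 + 7*n + 4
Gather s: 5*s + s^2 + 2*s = s^2 + 7*s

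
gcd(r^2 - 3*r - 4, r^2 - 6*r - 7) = r + 1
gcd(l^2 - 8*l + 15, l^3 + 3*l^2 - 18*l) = l - 3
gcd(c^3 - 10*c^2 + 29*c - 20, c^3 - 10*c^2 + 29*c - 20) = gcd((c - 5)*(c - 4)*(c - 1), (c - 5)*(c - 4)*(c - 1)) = c^3 - 10*c^2 + 29*c - 20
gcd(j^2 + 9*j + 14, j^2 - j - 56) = j + 7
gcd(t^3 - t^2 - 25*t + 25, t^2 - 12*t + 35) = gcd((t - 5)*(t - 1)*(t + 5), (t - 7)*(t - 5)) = t - 5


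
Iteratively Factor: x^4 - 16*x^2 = (x)*(x^3 - 16*x) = x*(x + 4)*(x^2 - 4*x) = x^2*(x + 4)*(x - 4)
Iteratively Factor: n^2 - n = (n - 1)*(n)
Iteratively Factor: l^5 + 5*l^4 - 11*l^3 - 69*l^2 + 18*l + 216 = (l - 3)*(l^4 + 8*l^3 + 13*l^2 - 30*l - 72) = (l - 3)*(l - 2)*(l^3 + 10*l^2 + 33*l + 36) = (l - 3)*(l - 2)*(l + 4)*(l^2 + 6*l + 9) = (l - 3)*(l - 2)*(l + 3)*(l + 4)*(l + 3)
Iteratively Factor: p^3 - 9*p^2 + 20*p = (p - 4)*(p^2 - 5*p) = (p - 5)*(p - 4)*(p)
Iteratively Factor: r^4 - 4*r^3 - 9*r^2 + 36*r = (r + 3)*(r^3 - 7*r^2 + 12*r) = (r - 3)*(r + 3)*(r^2 - 4*r) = (r - 4)*(r - 3)*(r + 3)*(r)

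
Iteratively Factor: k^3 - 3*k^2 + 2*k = (k)*(k^2 - 3*k + 2) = k*(k - 2)*(k - 1)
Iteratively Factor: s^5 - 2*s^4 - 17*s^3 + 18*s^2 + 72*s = (s - 3)*(s^4 + s^3 - 14*s^2 - 24*s) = (s - 3)*(s + 2)*(s^3 - s^2 - 12*s) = (s - 4)*(s - 3)*(s + 2)*(s^2 + 3*s) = s*(s - 4)*(s - 3)*(s + 2)*(s + 3)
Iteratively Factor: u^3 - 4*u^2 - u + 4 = (u - 4)*(u^2 - 1) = (u - 4)*(u + 1)*(u - 1)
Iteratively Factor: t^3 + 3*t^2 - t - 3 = (t - 1)*(t^2 + 4*t + 3) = (t - 1)*(t + 1)*(t + 3)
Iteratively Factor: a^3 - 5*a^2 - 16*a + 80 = (a - 5)*(a^2 - 16) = (a - 5)*(a - 4)*(a + 4)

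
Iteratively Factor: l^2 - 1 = (l - 1)*(l + 1)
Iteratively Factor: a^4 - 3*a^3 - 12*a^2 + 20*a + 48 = (a - 4)*(a^3 + a^2 - 8*a - 12) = (a - 4)*(a + 2)*(a^2 - a - 6) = (a - 4)*(a - 3)*(a + 2)*(a + 2)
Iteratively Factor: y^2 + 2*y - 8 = (y + 4)*(y - 2)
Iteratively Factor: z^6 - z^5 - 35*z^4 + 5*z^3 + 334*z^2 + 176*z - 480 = (z - 4)*(z^5 + 3*z^4 - 23*z^3 - 87*z^2 - 14*z + 120) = (z - 4)*(z + 3)*(z^4 - 23*z^2 - 18*z + 40) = (z - 4)*(z - 1)*(z + 3)*(z^3 + z^2 - 22*z - 40) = (z - 4)*(z - 1)*(z + 2)*(z + 3)*(z^2 - z - 20) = (z - 4)*(z - 1)*(z + 2)*(z + 3)*(z + 4)*(z - 5)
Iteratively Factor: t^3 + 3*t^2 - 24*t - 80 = (t - 5)*(t^2 + 8*t + 16) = (t - 5)*(t + 4)*(t + 4)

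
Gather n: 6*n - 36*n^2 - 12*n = -36*n^2 - 6*n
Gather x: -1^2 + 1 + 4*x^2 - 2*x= 4*x^2 - 2*x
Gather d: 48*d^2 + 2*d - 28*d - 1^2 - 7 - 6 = 48*d^2 - 26*d - 14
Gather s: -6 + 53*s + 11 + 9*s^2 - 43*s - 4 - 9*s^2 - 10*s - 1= 0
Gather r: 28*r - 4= 28*r - 4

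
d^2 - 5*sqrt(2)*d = d*(d - 5*sqrt(2))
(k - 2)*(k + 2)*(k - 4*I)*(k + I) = k^4 - 3*I*k^3 + 12*I*k - 16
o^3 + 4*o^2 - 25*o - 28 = (o - 4)*(o + 1)*(o + 7)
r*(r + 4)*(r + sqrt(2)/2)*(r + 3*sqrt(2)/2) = r^4 + 2*sqrt(2)*r^3 + 4*r^3 + 3*r^2/2 + 8*sqrt(2)*r^2 + 6*r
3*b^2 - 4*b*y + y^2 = (-3*b + y)*(-b + y)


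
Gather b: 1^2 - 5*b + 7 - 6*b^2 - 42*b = -6*b^2 - 47*b + 8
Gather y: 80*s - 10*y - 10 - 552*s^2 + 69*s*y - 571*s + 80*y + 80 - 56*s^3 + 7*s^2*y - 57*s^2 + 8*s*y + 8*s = -56*s^3 - 609*s^2 - 483*s + y*(7*s^2 + 77*s + 70) + 70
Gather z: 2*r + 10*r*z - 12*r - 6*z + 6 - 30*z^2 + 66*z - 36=-10*r - 30*z^2 + z*(10*r + 60) - 30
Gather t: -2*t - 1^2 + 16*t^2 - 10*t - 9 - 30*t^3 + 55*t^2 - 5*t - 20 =-30*t^3 + 71*t^2 - 17*t - 30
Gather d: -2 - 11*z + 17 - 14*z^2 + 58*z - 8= -14*z^2 + 47*z + 7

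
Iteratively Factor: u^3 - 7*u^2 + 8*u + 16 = (u - 4)*(u^2 - 3*u - 4) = (u - 4)^2*(u + 1)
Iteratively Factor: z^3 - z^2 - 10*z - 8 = (z + 2)*(z^2 - 3*z - 4) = (z - 4)*(z + 2)*(z + 1)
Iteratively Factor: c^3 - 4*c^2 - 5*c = (c + 1)*(c^2 - 5*c) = c*(c + 1)*(c - 5)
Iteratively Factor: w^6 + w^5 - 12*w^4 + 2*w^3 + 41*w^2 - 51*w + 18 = (w - 1)*(w^5 + 2*w^4 - 10*w^3 - 8*w^2 + 33*w - 18) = (w - 1)^2*(w^4 + 3*w^3 - 7*w^2 - 15*w + 18) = (w - 1)^3*(w^3 + 4*w^2 - 3*w - 18) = (w - 1)^3*(w + 3)*(w^2 + w - 6) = (w - 2)*(w - 1)^3*(w + 3)*(w + 3)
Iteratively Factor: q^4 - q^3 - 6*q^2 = (q)*(q^3 - q^2 - 6*q) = q*(q + 2)*(q^2 - 3*q) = q*(q - 3)*(q + 2)*(q)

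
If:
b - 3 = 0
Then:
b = 3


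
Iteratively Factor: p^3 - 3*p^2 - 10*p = (p + 2)*(p^2 - 5*p) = p*(p + 2)*(p - 5)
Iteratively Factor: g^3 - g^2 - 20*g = (g)*(g^2 - g - 20) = g*(g - 5)*(g + 4)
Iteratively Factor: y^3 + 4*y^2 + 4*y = (y + 2)*(y^2 + 2*y) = (y + 2)^2*(y)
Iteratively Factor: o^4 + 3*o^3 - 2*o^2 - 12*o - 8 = (o + 2)*(o^3 + o^2 - 4*o - 4) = (o + 1)*(o + 2)*(o^2 - 4) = (o - 2)*(o + 1)*(o + 2)*(o + 2)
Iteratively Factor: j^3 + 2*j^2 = (j)*(j^2 + 2*j) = j^2*(j + 2)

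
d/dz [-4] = 0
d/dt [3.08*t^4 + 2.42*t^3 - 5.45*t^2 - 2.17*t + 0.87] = 12.32*t^3 + 7.26*t^2 - 10.9*t - 2.17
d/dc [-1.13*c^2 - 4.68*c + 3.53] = -2.26*c - 4.68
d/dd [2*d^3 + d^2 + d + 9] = 6*d^2 + 2*d + 1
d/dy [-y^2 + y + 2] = 1 - 2*y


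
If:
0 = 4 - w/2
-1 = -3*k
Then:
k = 1/3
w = 8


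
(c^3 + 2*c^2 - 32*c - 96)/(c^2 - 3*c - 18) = (c^2 + 8*c + 16)/(c + 3)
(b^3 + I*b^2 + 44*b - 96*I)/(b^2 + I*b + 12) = (b^2 + 4*I*b + 32)/(b + 4*I)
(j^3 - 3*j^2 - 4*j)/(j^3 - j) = (j - 4)/(j - 1)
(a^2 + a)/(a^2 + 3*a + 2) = a/(a + 2)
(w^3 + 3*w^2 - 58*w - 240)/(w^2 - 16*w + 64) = (w^2 + 11*w + 30)/(w - 8)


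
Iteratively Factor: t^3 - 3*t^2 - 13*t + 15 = (t - 5)*(t^2 + 2*t - 3) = (t - 5)*(t - 1)*(t + 3)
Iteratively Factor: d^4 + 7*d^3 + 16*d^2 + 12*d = (d + 2)*(d^3 + 5*d^2 + 6*d) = (d + 2)*(d + 3)*(d^2 + 2*d) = (d + 2)^2*(d + 3)*(d)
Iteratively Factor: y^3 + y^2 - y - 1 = (y + 1)*(y^2 - 1) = (y - 1)*(y + 1)*(y + 1)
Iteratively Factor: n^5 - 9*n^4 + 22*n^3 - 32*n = (n - 4)*(n^4 - 5*n^3 + 2*n^2 + 8*n) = (n - 4)*(n - 2)*(n^3 - 3*n^2 - 4*n) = n*(n - 4)*(n - 2)*(n^2 - 3*n - 4) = n*(n - 4)^2*(n - 2)*(n + 1)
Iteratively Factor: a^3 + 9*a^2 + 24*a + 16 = (a + 1)*(a^2 + 8*a + 16) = (a + 1)*(a + 4)*(a + 4)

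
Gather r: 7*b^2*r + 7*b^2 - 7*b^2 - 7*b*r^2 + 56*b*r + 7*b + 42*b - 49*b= -7*b*r^2 + r*(7*b^2 + 56*b)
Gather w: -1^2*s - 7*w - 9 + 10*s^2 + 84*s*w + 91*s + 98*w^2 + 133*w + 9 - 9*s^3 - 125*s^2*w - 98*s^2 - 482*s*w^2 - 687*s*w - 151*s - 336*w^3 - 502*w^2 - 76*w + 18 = -9*s^3 - 88*s^2 - 61*s - 336*w^3 + w^2*(-482*s - 404) + w*(-125*s^2 - 603*s + 50) + 18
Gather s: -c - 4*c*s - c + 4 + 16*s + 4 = -2*c + s*(16 - 4*c) + 8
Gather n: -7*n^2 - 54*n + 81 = -7*n^2 - 54*n + 81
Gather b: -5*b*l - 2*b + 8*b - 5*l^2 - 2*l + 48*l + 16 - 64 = b*(6 - 5*l) - 5*l^2 + 46*l - 48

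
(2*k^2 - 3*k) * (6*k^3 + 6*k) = 12*k^5 - 18*k^4 + 12*k^3 - 18*k^2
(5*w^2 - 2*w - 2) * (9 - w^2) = -5*w^4 + 2*w^3 + 47*w^2 - 18*w - 18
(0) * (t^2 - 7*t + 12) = 0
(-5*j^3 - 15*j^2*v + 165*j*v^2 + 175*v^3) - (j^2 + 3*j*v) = -5*j^3 - 15*j^2*v - j^2 + 165*j*v^2 - 3*j*v + 175*v^3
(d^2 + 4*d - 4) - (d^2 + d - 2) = 3*d - 2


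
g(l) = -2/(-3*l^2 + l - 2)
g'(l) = -2*(6*l - 1)/(-3*l^2 + l - 2)^2 = 2*(1 - 6*l)/(3*l^2 - l + 2)^2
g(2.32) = 0.13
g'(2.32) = -0.10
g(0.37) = 0.98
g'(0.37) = -0.59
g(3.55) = 0.06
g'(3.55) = -0.03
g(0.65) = 0.76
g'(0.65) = -0.85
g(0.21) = 1.04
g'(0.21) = -0.14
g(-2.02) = 0.12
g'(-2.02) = 0.10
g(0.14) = 1.04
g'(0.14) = 0.09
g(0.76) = 0.67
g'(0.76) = -0.81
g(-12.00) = 0.00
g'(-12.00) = 0.00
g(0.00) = 1.00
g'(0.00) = 0.50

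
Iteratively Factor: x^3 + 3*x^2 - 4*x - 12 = (x - 2)*(x^2 + 5*x + 6) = (x - 2)*(x + 2)*(x + 3)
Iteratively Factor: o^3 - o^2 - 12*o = (o + 3)*(o^2 - 4*o) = (o - 4)*(o + 3)*(o)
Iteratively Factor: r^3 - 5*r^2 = (r)*(r^2 - 5*r) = r^2*(r - 5)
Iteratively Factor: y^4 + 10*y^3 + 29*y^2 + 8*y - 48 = (y + 4)*(y^3 + 6*y^2 + 5*y - 12) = (y + 3)*(y + 4)*(y^2 + 3*y - 4) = (y + 3)*(y + 4)^2*(y - 1)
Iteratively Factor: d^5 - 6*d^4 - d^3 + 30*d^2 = (d)*(d^4 - 6*d^3 - d^2 + 30*d) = d*(d - 5)*(d^3 - d^2 - 6*d) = d*(d - 5)*(d - 3)*(d^2 + 2*d) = d*(d - 5)*(d - 3)*(d + 2)*(d)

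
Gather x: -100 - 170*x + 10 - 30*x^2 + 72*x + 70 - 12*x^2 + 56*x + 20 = -42*x^2 - 42*x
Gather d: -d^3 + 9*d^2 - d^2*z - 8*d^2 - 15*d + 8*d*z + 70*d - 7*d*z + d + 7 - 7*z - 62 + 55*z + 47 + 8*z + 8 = -d^3 + d^2*(1 - z) + d*(z + 56) + 56*z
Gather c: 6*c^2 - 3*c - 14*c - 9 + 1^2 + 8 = 6*c^2 - 17*c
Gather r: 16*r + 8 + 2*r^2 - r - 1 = 2*r^2 + 15*r + 7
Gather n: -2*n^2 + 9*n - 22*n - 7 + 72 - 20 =-2*n^2 - 13*n + 45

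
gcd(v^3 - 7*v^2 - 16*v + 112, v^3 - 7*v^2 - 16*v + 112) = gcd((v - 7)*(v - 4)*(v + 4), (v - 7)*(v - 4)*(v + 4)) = v^3 - 7*v^2 - 16*v + 112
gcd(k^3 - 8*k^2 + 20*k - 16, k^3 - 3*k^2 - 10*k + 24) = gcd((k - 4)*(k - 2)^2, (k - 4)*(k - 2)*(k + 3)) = k^2 - 6*k + 8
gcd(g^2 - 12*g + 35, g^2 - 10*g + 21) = g - 7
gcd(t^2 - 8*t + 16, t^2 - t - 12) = t - 4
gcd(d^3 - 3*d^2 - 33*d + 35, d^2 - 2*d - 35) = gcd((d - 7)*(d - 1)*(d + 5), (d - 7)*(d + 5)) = d^2 - 2*d - 35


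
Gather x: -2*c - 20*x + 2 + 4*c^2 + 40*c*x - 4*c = 4*c^2 - 6*c + x*(40*c - 20) + 2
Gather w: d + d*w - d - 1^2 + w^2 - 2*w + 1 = w^2 + w*(d - 2)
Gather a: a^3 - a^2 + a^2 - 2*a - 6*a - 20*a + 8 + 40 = a^3 - 28*a + 48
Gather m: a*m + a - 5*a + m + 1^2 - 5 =-4*a + m*(a + 1) - 4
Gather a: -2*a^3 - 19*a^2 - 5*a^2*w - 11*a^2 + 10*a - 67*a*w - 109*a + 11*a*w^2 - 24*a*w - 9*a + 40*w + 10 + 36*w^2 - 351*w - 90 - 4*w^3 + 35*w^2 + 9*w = -2*a^3 + a^2*(-5*w - 30) + a*(11*w^2 - 91*w - 108) - 4*w^3 + 71*w^2 - 302*w - 80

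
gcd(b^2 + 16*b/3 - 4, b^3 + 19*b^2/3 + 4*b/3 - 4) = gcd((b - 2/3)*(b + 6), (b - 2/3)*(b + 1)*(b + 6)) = b^2 + 16*b/3 - 4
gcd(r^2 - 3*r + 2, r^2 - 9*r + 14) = r - 2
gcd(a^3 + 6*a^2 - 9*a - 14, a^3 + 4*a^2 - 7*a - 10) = a^2 - a - 2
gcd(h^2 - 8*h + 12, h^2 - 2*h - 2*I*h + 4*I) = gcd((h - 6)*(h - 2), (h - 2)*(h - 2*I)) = h - 2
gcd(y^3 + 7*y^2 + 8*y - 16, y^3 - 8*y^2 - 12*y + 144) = y + 4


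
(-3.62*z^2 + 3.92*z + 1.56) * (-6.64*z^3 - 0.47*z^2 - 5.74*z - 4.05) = 24.0368*z^5 - 24.3274*z^4 + 8.578*z^3 - 8.573*z^2 - 24.8304*z - 6.318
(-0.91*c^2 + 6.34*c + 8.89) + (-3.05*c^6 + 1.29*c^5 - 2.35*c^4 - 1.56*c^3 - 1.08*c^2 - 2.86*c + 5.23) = -3.05*c^6 + 1.29*c^5 - 2.35*c^4 - 1.56*c^3 - 1.99*c^2 + 3.48*c + 14.12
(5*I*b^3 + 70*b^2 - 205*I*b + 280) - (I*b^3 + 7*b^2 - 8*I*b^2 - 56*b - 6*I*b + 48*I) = 4*I*b^3 + 63*b^2 + 8*I*b^2 + 56*b - 199*I*b + 280 - 48*I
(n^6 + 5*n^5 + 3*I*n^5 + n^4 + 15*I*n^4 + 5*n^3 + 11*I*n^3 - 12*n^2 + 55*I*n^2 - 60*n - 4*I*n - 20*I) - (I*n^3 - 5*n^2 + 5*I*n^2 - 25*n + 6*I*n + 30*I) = n^6 + 5*n^5 + 3*I*n^5 + n^4 + 15*I*n^4 + 5*n^3 + 10*I*n^3 - 7*n^2 + 50*I*n^2 - 35*n - 10*I*n - 50*I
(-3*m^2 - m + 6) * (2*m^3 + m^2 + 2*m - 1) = -6*m^5 - 5*m^4 + 5*m^3 + 7*m^2 + 13*m - 6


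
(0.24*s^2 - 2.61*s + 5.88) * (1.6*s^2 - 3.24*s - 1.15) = 0.384*s^4 - 4.9536*s^3 + 17.5884*s^2 - 16.0497*s - 6.762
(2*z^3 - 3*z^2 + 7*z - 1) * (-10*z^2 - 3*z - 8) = -20*z^5 + 24*z^4 - 77*z^3 + 13*z^2 - 53*z + 8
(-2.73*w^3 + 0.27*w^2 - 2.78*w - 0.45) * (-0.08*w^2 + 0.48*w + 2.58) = 0.2184*w^5 - 1.332*w^4 - 6.6914*w^3 - 0.6018*w^2 - 7.3884*w - 1.161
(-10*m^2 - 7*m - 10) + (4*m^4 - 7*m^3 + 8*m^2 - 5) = 4*m^4 - 7*m^3 - 2*m^2 - 7*m - 15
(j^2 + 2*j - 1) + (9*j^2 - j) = 10*j^2 + j - 1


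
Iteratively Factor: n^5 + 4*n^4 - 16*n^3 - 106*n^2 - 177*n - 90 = (n + 3)*(n^4 + n^3 - 19*n^2 - 49*n - 30) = (n - 5)*(n + 3)*(n^3 + 6*n^2 + 11*n + 6) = (n - 5)*(n + 2)*(n + 3)*(n^2 + 4*n + 3) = (n - 5)*(n + 2)*(n + 3)^2*(n + 1)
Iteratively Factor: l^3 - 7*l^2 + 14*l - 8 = (l - 1)*(l^2 - 6*l + 8) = (l - 4)*(l - 1)*(l - 2)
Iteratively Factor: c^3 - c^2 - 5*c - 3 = (c + 1)*(c^2 - 2*c - 3) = (c - 3)*(c + 1)*(c + 1)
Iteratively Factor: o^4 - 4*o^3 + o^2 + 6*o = (o)*(o^3 - 4*o^2 + o + 6) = o*(o - 2)*(o^2 - 2*o - 3) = o*(o - 3)*(o - 2)*(o + 1)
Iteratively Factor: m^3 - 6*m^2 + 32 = (m - 4)*(m^2 - 2*m - 8) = (m - 4)*(m + 2)*(m - 4)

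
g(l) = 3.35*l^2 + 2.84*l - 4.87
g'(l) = 6.7*l + 2.84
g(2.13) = 16.38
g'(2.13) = 17.11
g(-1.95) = 2.33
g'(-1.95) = -10.22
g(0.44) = -2.97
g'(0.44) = 5.79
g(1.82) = 11.40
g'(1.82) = 15.03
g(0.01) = -4.84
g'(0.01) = 2.91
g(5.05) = 94.91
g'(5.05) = 36.68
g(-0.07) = -5.05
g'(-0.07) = 2.37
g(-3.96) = 36.42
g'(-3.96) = -23.69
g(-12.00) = 443.45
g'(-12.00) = -77.56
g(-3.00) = 16.76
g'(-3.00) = -17.26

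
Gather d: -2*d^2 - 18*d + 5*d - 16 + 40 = -2*d^2 - 13*d + 24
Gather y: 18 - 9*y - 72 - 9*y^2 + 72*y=-9*y^2 + 63*y - 54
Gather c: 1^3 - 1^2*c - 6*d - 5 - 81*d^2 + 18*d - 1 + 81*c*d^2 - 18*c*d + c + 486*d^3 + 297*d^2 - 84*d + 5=c*(81*d^2 - 18*d) + 486*d^3 + 216*d^2 - 72*d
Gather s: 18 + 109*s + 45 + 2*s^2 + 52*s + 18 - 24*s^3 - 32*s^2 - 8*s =-24*s^3 - 30*s^2 + 153*s + 81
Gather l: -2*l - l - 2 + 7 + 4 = 9 - 3*l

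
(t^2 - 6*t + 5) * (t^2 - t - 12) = t^4 - 7*t^3 - t^2 + 67*t - 60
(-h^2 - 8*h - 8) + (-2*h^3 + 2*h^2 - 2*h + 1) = -2*h^3 + h^2 - 10*h - 7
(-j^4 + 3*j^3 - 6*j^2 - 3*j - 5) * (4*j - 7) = -4*j^5 + 19*j^4 - 45*j^3 + 30*j^2 + j + 35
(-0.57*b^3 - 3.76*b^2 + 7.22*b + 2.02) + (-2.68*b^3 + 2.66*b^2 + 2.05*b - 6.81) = -3.25*b^3 - 1.1*b^2 + 9.27*b - 4.79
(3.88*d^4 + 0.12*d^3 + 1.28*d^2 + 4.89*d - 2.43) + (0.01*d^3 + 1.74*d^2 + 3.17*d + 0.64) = 3.88*d^4 + 0.13*d^3 + 3.02*d^2 + 8.06*d - 1.79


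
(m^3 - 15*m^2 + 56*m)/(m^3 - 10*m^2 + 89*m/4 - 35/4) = 4*m*(m - 8)/(4*m^2 - 12*m + 5)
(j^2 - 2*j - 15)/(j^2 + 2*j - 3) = (j - 5)/(j - 1)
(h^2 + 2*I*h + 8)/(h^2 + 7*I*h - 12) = (h - 2*I)/(h + 3*I)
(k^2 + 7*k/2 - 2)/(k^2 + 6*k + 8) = (k - 1/2)/(k + 2)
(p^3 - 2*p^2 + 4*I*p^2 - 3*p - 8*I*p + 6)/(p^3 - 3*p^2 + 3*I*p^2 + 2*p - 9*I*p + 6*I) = (p + I)/(p - 1)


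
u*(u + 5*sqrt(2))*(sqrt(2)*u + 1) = sqrt(2)*u^3 + 11*u^2 + 5*sqrt(2)*u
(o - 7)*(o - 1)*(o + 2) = o^3 - 6*o^2 - 9*o + 14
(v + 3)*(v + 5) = v^2 + 8*v + 15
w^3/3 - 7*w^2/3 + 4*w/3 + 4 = (w/3 + 1/3)*(w - 6)*(w - 2)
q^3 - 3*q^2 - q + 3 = (q - 3)*(q - 1)*(q + 1)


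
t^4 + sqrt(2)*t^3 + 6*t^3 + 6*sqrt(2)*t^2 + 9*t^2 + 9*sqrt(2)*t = t*(t + 3)^2*(t + sqrt(2))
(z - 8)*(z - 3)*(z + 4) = z^3 - 7*z^2 - 20*z + 96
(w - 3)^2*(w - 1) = w^3 - 7*w^2 + 15*w - 9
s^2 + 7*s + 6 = (s + 1)*(s + 6)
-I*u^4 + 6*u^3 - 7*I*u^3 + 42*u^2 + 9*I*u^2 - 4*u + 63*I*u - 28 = (u + 7)*(u + I)*(u + 4*I)*(-I*u + 1)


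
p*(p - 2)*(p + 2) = p^3 - 4*p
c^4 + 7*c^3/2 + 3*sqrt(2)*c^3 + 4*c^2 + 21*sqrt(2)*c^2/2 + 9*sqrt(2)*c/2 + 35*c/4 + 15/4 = (c + 1/2)*(c + 3)*(c + sqrt(2)/2)*(c + 5*sqrt(2)/2)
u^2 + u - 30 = (u - 5)*(u + 6)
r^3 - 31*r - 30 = (r - 6)*(r + 1)*(r + 5)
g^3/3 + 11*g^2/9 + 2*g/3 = g*(g/3 + 1)*(g + 2/3)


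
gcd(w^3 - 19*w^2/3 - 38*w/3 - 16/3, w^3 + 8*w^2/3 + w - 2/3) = w + 1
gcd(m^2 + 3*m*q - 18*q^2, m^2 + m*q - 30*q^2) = m + 6*q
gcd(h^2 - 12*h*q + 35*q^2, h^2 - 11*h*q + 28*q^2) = -h + 7*q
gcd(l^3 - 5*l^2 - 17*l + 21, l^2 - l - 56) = 1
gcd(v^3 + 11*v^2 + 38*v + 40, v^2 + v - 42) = 1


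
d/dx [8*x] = 8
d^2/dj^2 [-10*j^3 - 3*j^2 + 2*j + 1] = -60*j - 6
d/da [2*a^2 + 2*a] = 4*a + 2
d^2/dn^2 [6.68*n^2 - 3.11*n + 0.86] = 13.3600000000000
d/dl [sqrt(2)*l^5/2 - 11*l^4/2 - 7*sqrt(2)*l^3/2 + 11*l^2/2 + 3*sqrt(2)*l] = 5*sqrt(2)*l^4/2 - 22*l^3 - 21*sqrt(2)*l^2/2 + 11*l + 3*sqrt(2)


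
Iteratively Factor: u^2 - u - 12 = (u + 3)*(u - 4)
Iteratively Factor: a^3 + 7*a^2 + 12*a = (a + 4)*(a^2 + 3*a) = (a + 3)*(a + 4)*(a)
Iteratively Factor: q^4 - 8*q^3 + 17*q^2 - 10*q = (q - 5)*(q^3 - 3*q^2 + 2*q) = (q - 5)*(q - 1)*(q^2 - 2*q) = (q - 5)*(q - 2)*(q - 1)*(q)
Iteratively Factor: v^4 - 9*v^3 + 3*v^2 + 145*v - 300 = (v - 5)*(v^3 - 4*v^2 - 17*v + 60) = (v - 5)*(v + 4)*(v^2 - 8*v + 15) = (v - 5)*(v - 3)*(v + 4)*(v - 5)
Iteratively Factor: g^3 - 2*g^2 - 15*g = (g + 3)*(g^2 - 5*g) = (g - 5)*(g + 3)*(g)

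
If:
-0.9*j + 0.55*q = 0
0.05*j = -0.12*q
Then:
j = 0.00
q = 0.00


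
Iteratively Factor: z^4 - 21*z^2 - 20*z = (z + 1)*(z^3 - z^2 - 20*z) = (z + 1)*(z + 4)*(z^2 - 5*z) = (z - 5)*(z + 1)*(z + 4)*(z)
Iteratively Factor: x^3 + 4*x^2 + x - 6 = (x + 3)*(x^2 + x - 2) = (x + 2)*(x + 3)*(x - 1)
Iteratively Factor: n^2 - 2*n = (n - 2)*(n)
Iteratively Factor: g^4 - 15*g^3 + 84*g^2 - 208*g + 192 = (g - 4)*(g^3 - 11*g^2 + 40*g - 48) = (g - 4)^2*(g^2 - 7*g + 12) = (g - 4)^2*(g - 3)*(g - 4)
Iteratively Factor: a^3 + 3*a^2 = (a + 3)*(a^2) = a*(a + 3)*(a)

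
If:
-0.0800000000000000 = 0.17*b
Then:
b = -0.47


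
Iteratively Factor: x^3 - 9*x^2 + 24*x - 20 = (x - 2)*(x^2 - 7*x + 10) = (x - 2)^2*(x - 5)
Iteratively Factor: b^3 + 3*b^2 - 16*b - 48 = (b - 4)*(b^2 + 7*b + 12) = (b - 4)*(b + 4)*(b + 3)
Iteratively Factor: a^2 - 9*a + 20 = (a - 4)*(a - 5)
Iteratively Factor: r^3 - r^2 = (r)*(r^2 - r) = r*(r - 1)*(r)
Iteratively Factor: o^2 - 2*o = (o)*(o - 2)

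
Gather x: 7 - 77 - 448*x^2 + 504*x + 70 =-448*x^2 + 504*x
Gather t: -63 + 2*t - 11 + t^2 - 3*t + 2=t^2 - t - 72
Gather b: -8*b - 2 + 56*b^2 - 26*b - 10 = 56*b^2 - 34*b - 12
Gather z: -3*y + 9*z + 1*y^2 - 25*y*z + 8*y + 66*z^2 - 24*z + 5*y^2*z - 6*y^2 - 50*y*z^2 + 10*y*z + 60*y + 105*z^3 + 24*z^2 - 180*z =-5*y^2 + 65*y + 105*z^3 + z^2*(90 - 50*y) + z*(5*y^2 - 15*y - 195)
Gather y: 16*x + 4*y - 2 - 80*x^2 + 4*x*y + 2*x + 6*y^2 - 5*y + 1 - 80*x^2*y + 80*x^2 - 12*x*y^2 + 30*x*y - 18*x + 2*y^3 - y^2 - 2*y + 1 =2*y^3 + y^2*(5 - 12*x) + y*(-80*x^2 + 34*x - 3)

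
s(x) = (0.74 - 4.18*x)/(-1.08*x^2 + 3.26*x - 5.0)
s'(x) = (0.74 - 4.18*x)*(2.16*x - 3.26)/(-1.08*x^2 + 3.26*x - 5.0)^2 - 4.18/(-1.08*x^2 + 3.26*x - 5.0) = (-4.5144*x^2 + 1.5984*x + 18.4876)/(1.1664*x^4 - 7.0416*x^3 + 21.4276*x^2 - 32.6*x + 25.0)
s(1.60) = 2.33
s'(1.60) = 1.46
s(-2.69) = -0.56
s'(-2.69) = -0.04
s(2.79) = 2.53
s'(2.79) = -0.66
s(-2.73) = -0.55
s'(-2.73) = -0.04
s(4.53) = 1.47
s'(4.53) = -0.44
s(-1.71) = -0.57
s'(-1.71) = 0.01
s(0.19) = 0.01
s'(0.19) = 0.95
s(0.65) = 0.59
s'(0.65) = 1.58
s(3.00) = 2.39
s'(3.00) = -0.71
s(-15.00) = -0.21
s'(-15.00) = -0.01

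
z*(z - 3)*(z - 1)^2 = z^4 - 5*z^3 + 7*z^2 - 3*z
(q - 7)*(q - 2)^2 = q^3 - 11*q^2 + 32*q - 28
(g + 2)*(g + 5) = g^2 + 7*g + 10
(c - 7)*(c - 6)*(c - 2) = c^3 - 15*c^2 + 68*c - 84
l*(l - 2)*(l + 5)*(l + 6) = l^4 + 9*l^3 + 8*l^2 - 60*l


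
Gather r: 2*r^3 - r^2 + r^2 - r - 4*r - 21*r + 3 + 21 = 2*r^3 - 26*r + 24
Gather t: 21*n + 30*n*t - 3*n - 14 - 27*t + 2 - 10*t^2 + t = 18*n - 10*t^2 + t*(30*n - 26) - 12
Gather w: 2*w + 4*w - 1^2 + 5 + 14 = 6*w + 18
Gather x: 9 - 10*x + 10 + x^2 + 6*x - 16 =x^2 - 4*x + 3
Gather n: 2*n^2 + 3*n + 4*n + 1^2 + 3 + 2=2*n^2 + 7*n + 6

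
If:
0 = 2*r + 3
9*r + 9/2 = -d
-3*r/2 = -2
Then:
No Solution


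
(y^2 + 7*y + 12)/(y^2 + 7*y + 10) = (y^2 + 7*y + 12)/(y^2 + 7*y + 10)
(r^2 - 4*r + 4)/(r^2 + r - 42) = (r^2 - 4*r + 4)/(r^2 + r - 42)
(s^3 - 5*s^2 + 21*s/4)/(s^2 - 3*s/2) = s - 7/2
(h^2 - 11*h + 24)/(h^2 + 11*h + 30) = (h^2 - 11*h + 24)/(h^2 + 11*h + 30)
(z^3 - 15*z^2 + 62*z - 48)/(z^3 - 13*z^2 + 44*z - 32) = (z - 6)/(z - 4)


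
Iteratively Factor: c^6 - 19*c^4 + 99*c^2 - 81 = (c + 3)*(c^5 - 3*c^4 - 10*c^3 + 30*c^2 + 9*c - 27) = (c - 1)*(c + 3)*(c^4 - 2*c^3 - 12*c^2 + 18*c + 27) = (c - 3)*(c - 1)*(c + 3)*(c^3 + c^2 - 9*c - 9) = (c - 3)*(c - 1)*(c + 3)^2*(c^2 - 2*c - 3) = (c - 3)*(c - 1)*(c + 1)*(c + 3)^2*(c - 3)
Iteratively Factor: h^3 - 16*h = (h)*(h^2 - 16) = h*(h + 4)*(h - 4)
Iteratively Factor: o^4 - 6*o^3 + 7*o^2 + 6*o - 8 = (o + 1)*(o^3 - 7*o^2 + 14*o - 8) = (o - 1)*(o + 1)*(o^2 - 6*o + 8) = (o - 2)*(o - 1)*(o + 1)*(o - 4)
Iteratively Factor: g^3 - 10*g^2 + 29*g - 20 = (g - 4)*(g^2 - 6*g + 5) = (g - 5)*(g - 4)*(g - 1)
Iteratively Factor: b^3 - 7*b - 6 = (b + 1)*(b^2 - b - 6) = (b - 3)*(b + 1)*(b + 2)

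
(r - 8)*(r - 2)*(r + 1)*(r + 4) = r^4 - 5*r^3 - 30*r^2 + 40*r + 64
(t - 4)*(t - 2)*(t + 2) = t^3 - 4*t^2 - 4*t + 16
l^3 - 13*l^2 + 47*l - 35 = (l - 7)*(l - 5)*(l - 1)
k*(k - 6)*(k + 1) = k^3 - 5*k^2 - 6*k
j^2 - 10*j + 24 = (j - 6)*(j - 4)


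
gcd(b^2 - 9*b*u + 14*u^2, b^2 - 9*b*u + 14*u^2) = b^2 - 9*b*u + 14*u^2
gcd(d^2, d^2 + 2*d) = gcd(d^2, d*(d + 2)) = d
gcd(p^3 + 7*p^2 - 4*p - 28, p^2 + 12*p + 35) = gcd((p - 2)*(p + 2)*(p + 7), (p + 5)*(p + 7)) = p + 7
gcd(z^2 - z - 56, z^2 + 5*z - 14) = z + 7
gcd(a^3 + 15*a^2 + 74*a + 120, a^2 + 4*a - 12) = a + 6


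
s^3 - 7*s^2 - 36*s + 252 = (s - 7)*(s - 6)*(s + 6)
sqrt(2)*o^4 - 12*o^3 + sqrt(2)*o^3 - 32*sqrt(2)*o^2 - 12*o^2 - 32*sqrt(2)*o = o*(o - 8*sqrt(2))*(o + 2*sqrt(2))*(sqrt(2)*o + sqrt(2))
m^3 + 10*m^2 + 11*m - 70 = (m - 2)*(m + 5)*(m + 7)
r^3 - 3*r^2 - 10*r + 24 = (r - 4)*(r - 2)*(r + 3)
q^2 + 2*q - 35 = (q - 5)*(q + 7)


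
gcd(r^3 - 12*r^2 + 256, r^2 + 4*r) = r + 4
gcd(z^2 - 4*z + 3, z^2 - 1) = z - 1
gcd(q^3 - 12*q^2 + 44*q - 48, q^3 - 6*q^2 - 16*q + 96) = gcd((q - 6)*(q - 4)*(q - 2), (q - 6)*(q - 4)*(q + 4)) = q^2 - 10*q + 24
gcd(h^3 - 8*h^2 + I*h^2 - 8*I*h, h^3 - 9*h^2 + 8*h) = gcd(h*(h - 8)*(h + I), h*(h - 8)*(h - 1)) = h^2 - 8*h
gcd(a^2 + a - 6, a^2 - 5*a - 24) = a + 3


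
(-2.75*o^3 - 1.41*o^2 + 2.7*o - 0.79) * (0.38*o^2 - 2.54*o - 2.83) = -1.045*o^5 + 6.4492*o^4 + 12.3899*o^3 - 3.1679*o^2 - 5.6344*o + 2.2357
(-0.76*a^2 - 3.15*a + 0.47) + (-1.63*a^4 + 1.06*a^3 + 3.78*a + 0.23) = -1.63*a^4 + 1.06*a^3 - 0.76*a^2 + 0.63*a + 0.7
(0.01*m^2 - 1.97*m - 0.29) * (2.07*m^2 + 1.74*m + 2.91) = 0.0207*m^4 - 4.0605*m^3 - 3.999*m^2 - 6.2373*m - 0.8439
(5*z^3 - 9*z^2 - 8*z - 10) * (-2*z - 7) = -10*z^4 - 17*z^3 + 79*z^2 + 76*z + 70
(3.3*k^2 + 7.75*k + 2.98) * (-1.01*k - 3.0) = -3.333*k^3 - 17.7275*k^2 - 26.2598*k - 8.94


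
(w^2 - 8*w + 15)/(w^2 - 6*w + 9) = (w - 5)/(w - 3)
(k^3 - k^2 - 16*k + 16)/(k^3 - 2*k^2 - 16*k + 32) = (k - 1)/(k - 2)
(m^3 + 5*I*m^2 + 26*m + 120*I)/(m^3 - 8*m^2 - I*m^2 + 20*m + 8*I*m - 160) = (m + 6*I)/(m - 8)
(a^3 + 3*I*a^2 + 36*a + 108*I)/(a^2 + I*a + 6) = (a^2 + 36)/(a - 2*I)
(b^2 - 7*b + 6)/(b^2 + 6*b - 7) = (b - 6)/(b + 7)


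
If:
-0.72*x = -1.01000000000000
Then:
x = 1.40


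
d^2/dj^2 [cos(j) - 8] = -cos(j)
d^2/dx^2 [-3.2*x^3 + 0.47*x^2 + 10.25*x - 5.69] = 0.94 - 19.2*x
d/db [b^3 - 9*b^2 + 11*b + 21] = 3*b^2 - 18*b + 11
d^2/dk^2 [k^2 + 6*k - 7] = 2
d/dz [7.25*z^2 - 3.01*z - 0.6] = 14.5*z - 3.01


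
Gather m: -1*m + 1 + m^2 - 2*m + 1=m^2 - 3*m + 2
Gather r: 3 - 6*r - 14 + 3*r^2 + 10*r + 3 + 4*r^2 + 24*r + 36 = 7*r^2 + 28*r + 28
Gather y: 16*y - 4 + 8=16*y + 4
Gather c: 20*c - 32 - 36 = 20*c - 68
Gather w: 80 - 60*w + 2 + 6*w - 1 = 81 - 54*w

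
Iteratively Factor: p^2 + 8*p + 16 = (p + 4)*(p + 4)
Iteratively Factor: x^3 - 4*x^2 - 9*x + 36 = (x + 3)*(x^2 - 7*x + 12) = (x - 3)*(x + 3)*(x - 4)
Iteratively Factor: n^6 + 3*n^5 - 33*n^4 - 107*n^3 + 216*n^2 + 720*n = (n + 4)*(n^5 - n^4 - 29*n^3 + 9*n^2 + 180*n) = (n + 4)^2*(n^4 - 5*n^3 - 9*n^2 + 45*n) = (n + 3)*(n + 4)^2*(n^3 - 8*n^2 + 15*n) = (n - 3)*(n + 3)*(n + 4)^2*(n^2 - 5*n) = (n - 5)*(n - 3)*(n + 3)*(n + 4)^2*(n)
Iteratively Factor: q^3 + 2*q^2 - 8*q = (q + 4)*(q^2 - 2*q) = q*(q + 4)*(q - 2)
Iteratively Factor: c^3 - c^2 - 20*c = (c - 5)*(c^2 + 4*c) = (c - 5)*(c + 4)*(c)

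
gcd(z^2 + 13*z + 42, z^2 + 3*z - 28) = z + 7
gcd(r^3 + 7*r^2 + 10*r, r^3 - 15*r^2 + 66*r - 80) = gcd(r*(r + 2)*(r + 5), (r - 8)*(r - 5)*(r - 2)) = 1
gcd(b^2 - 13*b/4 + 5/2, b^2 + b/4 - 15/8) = b - 5/4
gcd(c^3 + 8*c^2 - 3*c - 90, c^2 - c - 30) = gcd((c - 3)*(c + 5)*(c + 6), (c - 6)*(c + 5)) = c + 5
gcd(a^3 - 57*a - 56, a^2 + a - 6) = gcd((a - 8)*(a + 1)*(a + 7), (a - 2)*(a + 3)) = 1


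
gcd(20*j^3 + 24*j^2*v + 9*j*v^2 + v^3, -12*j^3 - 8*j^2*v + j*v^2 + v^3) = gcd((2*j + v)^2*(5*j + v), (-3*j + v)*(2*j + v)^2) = 4*j^2 + 4*j*v + v^2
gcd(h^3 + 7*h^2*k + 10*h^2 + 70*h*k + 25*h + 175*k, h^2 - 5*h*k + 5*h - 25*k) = h + 5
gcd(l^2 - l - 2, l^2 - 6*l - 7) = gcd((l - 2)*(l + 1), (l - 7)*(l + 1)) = l + 1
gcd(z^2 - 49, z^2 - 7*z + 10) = 1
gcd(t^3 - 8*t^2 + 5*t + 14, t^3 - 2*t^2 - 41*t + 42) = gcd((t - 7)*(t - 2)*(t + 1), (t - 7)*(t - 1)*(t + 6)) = t - 7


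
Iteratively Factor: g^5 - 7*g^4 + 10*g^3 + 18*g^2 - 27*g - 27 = (g + 1)*(g^4 - 8*g^3 + 18*g^2 - 27) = (g - 3)*(g + 1)*(g^3 - 5*g^2 + 3*g + 9) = (g - 3)^2*(g + 1)*(g^2 - 2*g - 3) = (g - 3)^3*(g + 1)*(g + 1)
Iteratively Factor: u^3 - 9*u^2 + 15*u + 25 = (u + 1)*(u^2 - 10*u + 25) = (u - 5)*(u + 1)*(u - 5)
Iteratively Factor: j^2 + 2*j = (j)*(j + 2)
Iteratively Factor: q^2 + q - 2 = (q + 2)*(q - 1)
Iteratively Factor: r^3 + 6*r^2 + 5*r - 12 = (r + 4)*(r^2 + 2*r - 3) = (r + 3)*(r + 4)*(r - 1)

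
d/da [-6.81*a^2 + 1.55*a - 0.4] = 1.55 - 13.62*a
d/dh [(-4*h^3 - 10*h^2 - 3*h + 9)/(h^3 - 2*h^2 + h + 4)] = (18*h^4 - 2*h^3 - 91*h^2 - 44*h - 21)/(h^6 - 4*h^5 + 6*h^4 + 4*h^3 - 15*h^2 + 8*h + 16)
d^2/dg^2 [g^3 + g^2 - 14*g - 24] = 6*g + 2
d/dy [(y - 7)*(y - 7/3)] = 2*y - 28/3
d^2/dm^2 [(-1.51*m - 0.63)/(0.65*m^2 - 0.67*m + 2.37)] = (-(1.3*m - 0.67)*(1.51*m + 0.63)*(2.6*m - 1.34) + (5.889*m - 1.2044)*(0.65*m^2 - 0.67*m + 2.37))/(0.65*m^2 - 0.67*m + 2.37)^3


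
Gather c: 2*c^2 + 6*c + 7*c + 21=2*c^2 + 13*c + 21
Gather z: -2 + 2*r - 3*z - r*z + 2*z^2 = 2*r + 2*z^2 + z*(-r - 3) - 2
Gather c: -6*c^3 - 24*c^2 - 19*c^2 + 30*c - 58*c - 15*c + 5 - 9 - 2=-6*c^3 - 43*c^2 - 43*c - 6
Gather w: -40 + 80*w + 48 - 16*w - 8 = 64*w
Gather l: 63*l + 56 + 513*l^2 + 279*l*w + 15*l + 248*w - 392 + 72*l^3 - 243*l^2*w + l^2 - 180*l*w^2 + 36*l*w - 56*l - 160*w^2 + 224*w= 72*l^3 + l^2*(514 - 243*w) + l*(-180*w^2 + 315*w + 22) - 160*w^2 + 472*w - 336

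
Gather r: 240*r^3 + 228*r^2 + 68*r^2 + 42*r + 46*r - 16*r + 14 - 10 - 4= 240*r^3 + 296*r^2 + 72*r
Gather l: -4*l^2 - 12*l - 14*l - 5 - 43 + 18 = -4*l^2 - 26*l - 30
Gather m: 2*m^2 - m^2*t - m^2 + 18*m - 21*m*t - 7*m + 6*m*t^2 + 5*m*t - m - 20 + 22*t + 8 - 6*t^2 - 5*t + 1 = m^2*(1 - t) + m*(6*t^2 - 16*t + 10) - 6*t^2 + 17*t - 11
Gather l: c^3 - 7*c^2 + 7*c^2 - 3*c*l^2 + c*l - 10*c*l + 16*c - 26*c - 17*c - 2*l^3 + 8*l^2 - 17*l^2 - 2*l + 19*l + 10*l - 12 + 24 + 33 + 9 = c^3 - 27*c - 2*l^3 + l^2*(-3*c - 9) + l*(27 - 9*c) + 54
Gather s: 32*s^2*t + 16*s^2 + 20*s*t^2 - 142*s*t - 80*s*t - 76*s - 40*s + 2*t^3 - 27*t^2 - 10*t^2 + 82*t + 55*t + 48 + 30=s^2*(32*t + 16) + s*(20*t^2 - 222*t - 116) + 2*t^3 - 37*t^2 + 137*t + 78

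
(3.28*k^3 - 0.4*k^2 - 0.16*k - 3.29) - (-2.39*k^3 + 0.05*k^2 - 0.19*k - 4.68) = 5.67*k^3 - 0.45*k^2 + 0.03*k + 1.39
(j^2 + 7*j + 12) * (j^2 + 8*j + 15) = j^4 + 15*j^3 + 83*j^2 + 201*j + 180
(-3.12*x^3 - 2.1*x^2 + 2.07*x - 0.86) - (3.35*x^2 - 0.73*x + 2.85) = -3.12*x^3 - 5.45*x^2 + 2.8*x - 3.71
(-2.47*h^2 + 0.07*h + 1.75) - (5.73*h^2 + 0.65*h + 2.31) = -8.2*h^2 - 0.58*h - 0.56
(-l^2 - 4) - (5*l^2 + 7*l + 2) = -6*l^2 - 7*l - 6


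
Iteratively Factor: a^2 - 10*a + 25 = (a - 5)*(a - 5)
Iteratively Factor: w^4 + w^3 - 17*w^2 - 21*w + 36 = (w + 3)*(w^3 - 2*w^2 - 11*w + 12) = (w - 1)*(w + 3)*(w^2 - w - 12) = (w - 1)*(w + 3)^2*(w - 4)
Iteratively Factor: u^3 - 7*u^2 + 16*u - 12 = (u - 3)*(u^2 - 4*u + 4) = (u - 3)*(u - 2)*(u - 2)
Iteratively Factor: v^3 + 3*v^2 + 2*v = (v)*(v^2 + 3*v + 2) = v*(v + 2)*(v + 1)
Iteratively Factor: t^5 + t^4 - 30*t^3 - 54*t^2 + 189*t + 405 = (t + 3)*(t^4 - 2*t^3 - 24*t^2 + 18*t + 135) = (t + 3)^2*(t^3 - 5*t^2 - 9*t + 45) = (t + 3)^3*(t^2 - 8*t + 15) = (t - 3)*(t + 3)^3*(t - 5)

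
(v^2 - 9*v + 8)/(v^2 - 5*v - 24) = (v - 1)/(v + 3)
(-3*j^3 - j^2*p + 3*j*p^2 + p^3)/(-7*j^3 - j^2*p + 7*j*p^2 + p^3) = (3*j + p)/(7*j + p)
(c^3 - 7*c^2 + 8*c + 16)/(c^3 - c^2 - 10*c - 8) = (c - 4)/(c + 2)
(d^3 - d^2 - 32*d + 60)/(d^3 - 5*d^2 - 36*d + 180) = (d - 2)/(d - 6)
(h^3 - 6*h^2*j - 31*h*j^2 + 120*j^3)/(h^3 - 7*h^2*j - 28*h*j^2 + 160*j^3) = (h - 3*j)/(h - 4*j)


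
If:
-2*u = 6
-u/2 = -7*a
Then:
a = -3/14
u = -3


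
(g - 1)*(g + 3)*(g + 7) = g^3 + 9*g^2 + 11*g - 21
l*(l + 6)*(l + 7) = l^3 + 13*l^2 + 42*l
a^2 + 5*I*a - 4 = (a + I)*(a + 4*I)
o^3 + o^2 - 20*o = o*(o - 4)*(o + 5)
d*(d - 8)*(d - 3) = d^3 - 11*d^2 + 24*d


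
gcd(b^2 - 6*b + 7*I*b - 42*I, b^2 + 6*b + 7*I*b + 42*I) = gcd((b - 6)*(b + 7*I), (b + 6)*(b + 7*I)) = b + 7*I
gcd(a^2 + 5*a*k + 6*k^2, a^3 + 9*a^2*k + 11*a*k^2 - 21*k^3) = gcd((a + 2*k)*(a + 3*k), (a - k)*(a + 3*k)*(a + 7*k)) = a + 3*k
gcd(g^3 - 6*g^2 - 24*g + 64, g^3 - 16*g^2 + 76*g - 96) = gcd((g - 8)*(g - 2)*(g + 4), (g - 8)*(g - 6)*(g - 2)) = g^2 - 10*g + 16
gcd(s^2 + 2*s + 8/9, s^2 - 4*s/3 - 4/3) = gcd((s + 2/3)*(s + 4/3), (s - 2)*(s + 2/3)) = s + 2/3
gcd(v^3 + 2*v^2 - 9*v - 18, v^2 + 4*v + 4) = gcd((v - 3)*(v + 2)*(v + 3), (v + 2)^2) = v + 2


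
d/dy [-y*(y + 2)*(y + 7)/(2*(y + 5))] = (-y^3 - 12*y^2 - 45*y - 35)/(y^2 + 10*y + 25)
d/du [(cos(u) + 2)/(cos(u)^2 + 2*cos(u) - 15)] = (cos(u)^2 + 4*cos(u) + 19)*sin(u)/(cos(u)^2 + 2*cos(u) - 15)^2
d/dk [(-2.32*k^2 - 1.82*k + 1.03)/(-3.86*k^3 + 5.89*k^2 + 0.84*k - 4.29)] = (-8.9552*k^4 - 14.0504*k^3 + 20.6984*k^2 + 7.7722*k + 6.9426)/(14.8996*k^6 - 45.4708*k^5 + 28.2073*k^4 + 43.014*k^3 - 49.8306*k^2 - 7.2072*k + 18.4041)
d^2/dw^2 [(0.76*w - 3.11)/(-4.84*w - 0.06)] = 146.14864/(4.84*w + 0.06)^3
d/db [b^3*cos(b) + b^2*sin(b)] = b*(-b^2*sin(b) + 4*b*cos(b) + 2*sin(b))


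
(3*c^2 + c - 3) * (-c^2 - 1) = -3*c^4 - c^3 - c + 3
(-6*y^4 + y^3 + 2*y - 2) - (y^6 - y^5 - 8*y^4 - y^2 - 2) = -y^6 + y^5 + 2*y^4 + y^3 + y^2 + 2*y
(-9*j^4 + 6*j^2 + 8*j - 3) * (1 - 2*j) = 18*j^5 - 9*j^4 - 12*j^3 - 10*j^2 + 14*j - 3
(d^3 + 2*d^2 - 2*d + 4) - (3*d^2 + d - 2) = d^3 - d^2 - 3*d + 6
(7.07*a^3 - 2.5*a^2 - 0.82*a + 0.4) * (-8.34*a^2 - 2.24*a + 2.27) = -58.9638*a^5 + 5.0132*a^4 + 28.4877*a^3 - 7.1742*a^2 - 2.7574*a + 0.908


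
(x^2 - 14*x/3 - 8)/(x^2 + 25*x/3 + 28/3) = (x - 6)/(x + 7)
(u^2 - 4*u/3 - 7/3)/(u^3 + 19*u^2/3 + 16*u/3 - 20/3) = (3*u^2 - 4*u - 7)/(3*u^3 + 19*u^2 + 16*u - 20)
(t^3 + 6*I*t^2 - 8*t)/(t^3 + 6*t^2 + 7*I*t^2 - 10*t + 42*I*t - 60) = t*(t + 4*I)/(t^2 + t*(6 + 5*I) + 30*I)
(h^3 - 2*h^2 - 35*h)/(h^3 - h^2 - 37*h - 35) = h/(h + 1)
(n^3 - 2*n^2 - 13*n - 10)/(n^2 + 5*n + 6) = (n^2 - 4*n - 5)/(n + 3)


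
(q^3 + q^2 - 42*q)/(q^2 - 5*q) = (q^2 + q - 42)/(q - 5)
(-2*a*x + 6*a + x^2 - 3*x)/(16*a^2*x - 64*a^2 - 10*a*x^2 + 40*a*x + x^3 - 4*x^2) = (x - 3)/(-8*a*x + 32*a + x^2 - 4*x)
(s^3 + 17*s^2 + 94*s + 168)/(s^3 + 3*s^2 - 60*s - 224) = (s + 6)/(s - 8)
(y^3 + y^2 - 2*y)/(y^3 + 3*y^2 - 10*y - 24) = y*(y - 1)/(y^2 + y - 12)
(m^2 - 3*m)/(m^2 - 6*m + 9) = m/(m - 3)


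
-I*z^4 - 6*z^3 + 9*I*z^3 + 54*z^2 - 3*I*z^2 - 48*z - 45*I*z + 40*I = (z - 8)*(z - 5*I)*(z - I)*(-I*z + I)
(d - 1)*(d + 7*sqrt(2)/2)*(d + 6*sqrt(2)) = d^3 - d^2 + 19*sqrt(2)*d^2/2 - 19*sqrt(2)*d/2 + 42*d - 42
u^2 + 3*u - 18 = (u - 3)*(u + 6)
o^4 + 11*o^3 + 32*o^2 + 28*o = o*(o + 2)^2*(o + 7)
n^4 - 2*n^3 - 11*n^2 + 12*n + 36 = (n - 3)^2*(n + 2)^2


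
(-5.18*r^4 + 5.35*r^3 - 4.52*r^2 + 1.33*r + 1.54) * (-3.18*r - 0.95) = 16.4724*r^5 - 12.092*r^4 + 9.2911*r^3 + 0.0645999999999995*r^2 - 6.1607*r - 1.463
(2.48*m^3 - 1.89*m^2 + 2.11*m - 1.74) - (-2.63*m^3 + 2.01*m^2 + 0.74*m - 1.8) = 5.11*m^3 - 3.9*m^2 + 1.37*m + 0.0600000000000001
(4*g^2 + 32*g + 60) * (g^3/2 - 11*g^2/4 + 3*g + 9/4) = 2*g^5 + 5*g^4 - 46*g^3 - 60*g^2 + 252*g + 135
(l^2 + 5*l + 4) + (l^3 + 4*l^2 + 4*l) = l^3 + 5*l^2 + 9*l + 4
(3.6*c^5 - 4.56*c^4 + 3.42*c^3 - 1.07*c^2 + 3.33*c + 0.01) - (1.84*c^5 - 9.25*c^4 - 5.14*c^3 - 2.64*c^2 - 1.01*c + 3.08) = 1.76*c^5 + 4.69*c^4 + 8.56*c^3 + 1.57*c^2 + 4.34*c - 3.07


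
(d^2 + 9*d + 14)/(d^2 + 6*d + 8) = (d + 7)/(d + 4)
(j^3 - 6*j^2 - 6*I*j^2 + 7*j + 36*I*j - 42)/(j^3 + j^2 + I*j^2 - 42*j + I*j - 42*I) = (j - 7*I)/(j + 7)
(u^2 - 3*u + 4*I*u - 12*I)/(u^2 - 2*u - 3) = (u + 4*I)/(u + 1)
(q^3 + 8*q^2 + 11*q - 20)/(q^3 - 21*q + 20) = (q + 4)/(q - 4)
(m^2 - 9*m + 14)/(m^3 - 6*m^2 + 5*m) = (m^2 - 9*m + 14)/(m*(m^2 - 6*m + 5))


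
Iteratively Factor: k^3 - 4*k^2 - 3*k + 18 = (k - 3)*(k^2 - k - 6) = (k - 3)*(k + 2)*(k - 3)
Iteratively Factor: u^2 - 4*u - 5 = (u + 1)*(u - 5)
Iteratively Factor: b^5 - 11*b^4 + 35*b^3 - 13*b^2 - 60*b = (b - 5)*(b^4 - 6*b^3 + 5*b^2 + 12*b) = b*(b - 5)*(b^3 - 6*b^2 + 5*b + 12) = b*(b - 5)*(b - 3)*(b^2 - 3*b - 4) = b*(b - 5)*(b - 3)*(b + 1)*(b - 4)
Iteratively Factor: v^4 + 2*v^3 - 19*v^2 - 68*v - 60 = (v - 5)*(v^3 + 7*v^2 + 16*v + 12) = (v - 5)*(v + 3)*(v^2 + 4*v + 4) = (v - 5)*(v + 2)*(v + 3)*(v + 2)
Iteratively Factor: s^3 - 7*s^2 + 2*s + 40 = (s - 5)*(s^2 - 2*s - 8) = (s - 5)*(s + 2)*(s - 4)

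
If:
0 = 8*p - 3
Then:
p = 3/8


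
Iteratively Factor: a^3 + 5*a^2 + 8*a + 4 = (a + 1)*(a^2 + 4*a + 4) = (a + 1)*(a + 2)*(a + 2)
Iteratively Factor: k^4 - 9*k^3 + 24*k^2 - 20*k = (k - 2)*(k^3 - 7*k^2 + 10*k) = (k - 2)^2*(k^2 - 5*k) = (k - 5)*(k - 2)^2*(k)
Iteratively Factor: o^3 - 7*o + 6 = (o + 3)*(o^2 - 3*o + 2) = (o - 2)*(o + 3)*(o - 1)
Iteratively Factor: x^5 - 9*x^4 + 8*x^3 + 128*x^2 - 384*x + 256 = (x - 4)*(x^4 - 5*x^3 - 12*x^2 + 80*x - 64) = (x - 4)*(x + 4)*(x^3 - 9*x^2 + 24*x - 16) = (x - 4)*(x - 1)*(x + 4)*(x^2 - 8*x + 16) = (x - 4)^2*(x - 1)*(x + 4)*(x - 4)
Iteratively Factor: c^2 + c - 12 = (c - 3)*(c + 4)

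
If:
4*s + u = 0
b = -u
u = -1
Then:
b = 1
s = 1/4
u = -1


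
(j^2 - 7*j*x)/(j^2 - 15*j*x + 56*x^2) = j/(j - 8*x)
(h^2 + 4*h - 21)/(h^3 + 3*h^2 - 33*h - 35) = (h - 3)/(h^2 - 4*h - 5)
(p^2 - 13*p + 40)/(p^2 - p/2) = 2*(p^2 - 13*p + 40)/(p*(2*p - 1))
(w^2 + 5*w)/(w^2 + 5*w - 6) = w*(w + 5)/(w^2 + 5*w - 6)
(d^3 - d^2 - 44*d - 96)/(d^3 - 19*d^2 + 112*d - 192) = (d^2 + 7*d + 12)/(d^2 - 11*d + 24)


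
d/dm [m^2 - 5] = 2*m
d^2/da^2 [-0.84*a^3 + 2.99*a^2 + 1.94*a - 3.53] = 5.98 - 5.04*a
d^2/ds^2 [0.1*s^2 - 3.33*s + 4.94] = 0.200000000000000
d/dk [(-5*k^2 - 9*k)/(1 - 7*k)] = (35*k^2 - 10*k - 9)/(49*k^2 - 14*k + 1)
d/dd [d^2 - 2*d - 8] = 2*d - 2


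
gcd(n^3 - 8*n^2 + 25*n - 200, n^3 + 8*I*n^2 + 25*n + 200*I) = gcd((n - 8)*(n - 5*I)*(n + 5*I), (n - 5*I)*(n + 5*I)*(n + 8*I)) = n^2 + 25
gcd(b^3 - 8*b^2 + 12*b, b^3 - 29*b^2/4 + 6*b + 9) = b^2 - 8*b + 12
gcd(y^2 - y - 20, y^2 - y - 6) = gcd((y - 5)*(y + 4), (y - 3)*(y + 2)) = 1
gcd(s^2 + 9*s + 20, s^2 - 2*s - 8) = 1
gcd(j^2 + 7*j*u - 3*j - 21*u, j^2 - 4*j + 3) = j - 3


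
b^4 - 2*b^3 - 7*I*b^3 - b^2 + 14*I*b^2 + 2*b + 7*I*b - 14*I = (b - 2)*(b - 1)*(b + 1)*(b - 7*I)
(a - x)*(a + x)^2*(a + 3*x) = a^4 + 4*a^3*x + 2*a^2*x^2 - 4*a*x^3 - 3*x^4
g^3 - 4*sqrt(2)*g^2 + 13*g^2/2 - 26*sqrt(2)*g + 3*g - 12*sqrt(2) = (g + 1/2)*(g + 6)*(g - 4*sqrt(2))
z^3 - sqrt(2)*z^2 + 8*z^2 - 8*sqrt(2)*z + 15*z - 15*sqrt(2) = (z + 3)*(z + 5)*(z - sqrt(2))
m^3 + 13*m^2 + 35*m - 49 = (m - 1)*(m + 7)^2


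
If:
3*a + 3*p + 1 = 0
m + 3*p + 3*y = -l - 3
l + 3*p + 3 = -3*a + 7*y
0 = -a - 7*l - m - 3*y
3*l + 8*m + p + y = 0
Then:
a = 539/599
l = -479/1797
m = 401/1797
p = -2216/1797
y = 445/1797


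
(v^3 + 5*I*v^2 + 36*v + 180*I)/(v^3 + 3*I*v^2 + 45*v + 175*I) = (v^2 + 36)/(v^2 - 2*I*v + 35)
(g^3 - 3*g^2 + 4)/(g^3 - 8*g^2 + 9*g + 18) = (g^2 - 4*g + 4)/(g^2 - 9*g + 18)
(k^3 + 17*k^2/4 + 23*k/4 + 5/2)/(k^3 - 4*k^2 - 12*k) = (4*k^2 + 9*k + 5)/(4*k*(k - 6))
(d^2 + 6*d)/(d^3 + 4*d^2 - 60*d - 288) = d/(d^2 - 2*d - 48)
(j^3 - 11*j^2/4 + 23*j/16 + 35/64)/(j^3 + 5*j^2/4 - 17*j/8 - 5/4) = (16*j^2 - 24*j - 7)/(8*(2*j^2 + 5*j + 2))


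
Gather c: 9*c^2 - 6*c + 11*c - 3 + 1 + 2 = 9*c^2 + 5*c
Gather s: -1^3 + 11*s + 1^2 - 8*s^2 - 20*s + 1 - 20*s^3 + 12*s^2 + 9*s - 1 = -20*s^3 + 4*s^2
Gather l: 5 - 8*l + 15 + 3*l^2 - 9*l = 3*l^2 - 17*l + 20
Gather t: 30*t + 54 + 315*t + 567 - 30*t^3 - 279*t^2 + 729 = -30*t^3 - 279*t^2 + 345*t + 1350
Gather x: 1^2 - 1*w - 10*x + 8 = -w - 10*x + 9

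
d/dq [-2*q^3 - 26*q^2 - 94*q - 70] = -6*q^2 - 52*q - 94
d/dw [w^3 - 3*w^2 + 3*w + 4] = 3*w^2 - 6*w + 3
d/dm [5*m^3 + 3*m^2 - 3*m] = 15*m^2 + 6*m - 3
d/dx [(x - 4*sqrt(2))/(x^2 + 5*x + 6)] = (x^2 + 5*x - (x - 4*sqrt(2))*(2*x + 5) + 6)/(x^2 + 5*x + 6)^2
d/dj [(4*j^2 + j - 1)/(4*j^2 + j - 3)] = -(16*j + 2)/(4*j^2 + j - 3)^2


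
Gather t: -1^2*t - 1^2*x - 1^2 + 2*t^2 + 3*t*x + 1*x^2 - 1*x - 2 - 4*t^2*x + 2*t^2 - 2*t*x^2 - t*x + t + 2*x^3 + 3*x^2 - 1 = t^2*(4 - 4*x) + t*(-2*x^2 + 2*x) + 2*x^3 + 4*x^2 - 2*x - 4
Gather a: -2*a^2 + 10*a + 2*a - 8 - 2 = -2*a^2 + 12*a - 10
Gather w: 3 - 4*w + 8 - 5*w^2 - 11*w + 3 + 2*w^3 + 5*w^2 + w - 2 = 2*w^3 - 14*w + 12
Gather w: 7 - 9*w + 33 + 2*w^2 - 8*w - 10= 2*w^2 - 17*w + 30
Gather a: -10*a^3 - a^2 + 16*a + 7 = -10*a^3 - a^2 + 16*a + 7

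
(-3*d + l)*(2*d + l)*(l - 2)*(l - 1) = -6*d^2*l^2 + 18*d^2*l - 12*d^2 - d*l^3 + 3*d*l^2 - 2*d*l + l^4 - 3*l^3 + 2*l^2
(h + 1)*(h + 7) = h^2 + 8*h + 7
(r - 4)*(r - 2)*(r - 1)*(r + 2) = r^4 - 5*r^3 + 20*r - 16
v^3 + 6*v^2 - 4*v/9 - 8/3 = (v - 2/3)*(v + 2/3)*(v + 6)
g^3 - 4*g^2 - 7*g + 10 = (g - 5)*(g - 1)*(g + 2)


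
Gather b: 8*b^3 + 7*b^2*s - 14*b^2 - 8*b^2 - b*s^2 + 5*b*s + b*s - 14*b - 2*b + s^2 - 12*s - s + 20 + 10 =8*b^3 + b^2*(7*s - 22) + b*(-s^2 + 6*s - 16) + s^2 - 13*s + 30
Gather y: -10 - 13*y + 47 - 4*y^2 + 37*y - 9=-4*y^2 + 24*y + 28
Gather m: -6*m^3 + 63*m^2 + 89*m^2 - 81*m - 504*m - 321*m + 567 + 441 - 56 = -6*m^3 + 152*m^2 - 906*m + 952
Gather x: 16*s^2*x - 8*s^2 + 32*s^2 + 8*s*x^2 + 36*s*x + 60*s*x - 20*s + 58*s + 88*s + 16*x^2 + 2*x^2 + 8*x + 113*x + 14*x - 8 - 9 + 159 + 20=24*s^2 + 126*s + x^2*(8*s + 18) + x*(16*s^2 + 96*s + 135) + 162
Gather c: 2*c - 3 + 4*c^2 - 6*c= 4*c^2 - 4*c - 3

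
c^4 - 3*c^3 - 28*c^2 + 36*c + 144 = (c - 6)*(c - 3)*(c + 2)*(c + 4)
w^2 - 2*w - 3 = (w - 3)*(w + 1)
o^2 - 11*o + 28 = (o - 7)*(o - 4)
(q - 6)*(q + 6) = q^2 - 36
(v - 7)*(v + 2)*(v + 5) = v^3 - 39*v - 70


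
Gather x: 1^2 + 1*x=x + 1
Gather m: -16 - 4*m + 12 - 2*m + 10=6 - 6*m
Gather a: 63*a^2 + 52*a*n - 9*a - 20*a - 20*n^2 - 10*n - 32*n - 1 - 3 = 63*a^2 + a*(52*n - 29) - 20*n^2 - 42*n - 4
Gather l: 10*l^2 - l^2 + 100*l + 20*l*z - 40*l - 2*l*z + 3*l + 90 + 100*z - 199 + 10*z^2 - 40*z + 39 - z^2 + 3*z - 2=9*l^2 + l*(18*z + 63) + 9*z^2 + 63*z - 72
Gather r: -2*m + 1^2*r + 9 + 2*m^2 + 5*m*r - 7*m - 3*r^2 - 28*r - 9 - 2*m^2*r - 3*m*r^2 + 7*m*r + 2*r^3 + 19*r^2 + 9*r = 2*m^2 - 9*m + 2*r^3 + r^2*(16 - 3*m) + r*(-2*m^2 + 12*m - 18)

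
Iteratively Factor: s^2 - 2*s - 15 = (s - 5)*(s + 3)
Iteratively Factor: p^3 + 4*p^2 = (p)*(p^2 + 4*p) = p^2*(p + 4)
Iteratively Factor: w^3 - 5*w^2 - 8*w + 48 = (w - 4)*(w^2 - w - 12) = (w - 4)^2*(w + 3)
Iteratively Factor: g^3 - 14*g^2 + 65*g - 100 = (g - 5)*(g^2 - 9*g + 20) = (g - 5)^2*(g - 4)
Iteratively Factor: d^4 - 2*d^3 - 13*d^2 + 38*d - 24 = (d - 2)*(d^3 - 13*d + 12) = (d - 2)*(d + 4)*(d^2 - 4*d + 3) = (d - 2)*(d - 1)*(d + 4)*(d - 3)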